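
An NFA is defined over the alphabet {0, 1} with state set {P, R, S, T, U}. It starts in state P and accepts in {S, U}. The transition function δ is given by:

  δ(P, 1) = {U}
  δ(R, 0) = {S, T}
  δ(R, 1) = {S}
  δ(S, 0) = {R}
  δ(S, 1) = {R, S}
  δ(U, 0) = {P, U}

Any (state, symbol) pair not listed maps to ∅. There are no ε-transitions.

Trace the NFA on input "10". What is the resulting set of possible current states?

{P, U}

Start in {P}.
Read '1': {P} → {U}.
Read '0': {U} → {P, U}.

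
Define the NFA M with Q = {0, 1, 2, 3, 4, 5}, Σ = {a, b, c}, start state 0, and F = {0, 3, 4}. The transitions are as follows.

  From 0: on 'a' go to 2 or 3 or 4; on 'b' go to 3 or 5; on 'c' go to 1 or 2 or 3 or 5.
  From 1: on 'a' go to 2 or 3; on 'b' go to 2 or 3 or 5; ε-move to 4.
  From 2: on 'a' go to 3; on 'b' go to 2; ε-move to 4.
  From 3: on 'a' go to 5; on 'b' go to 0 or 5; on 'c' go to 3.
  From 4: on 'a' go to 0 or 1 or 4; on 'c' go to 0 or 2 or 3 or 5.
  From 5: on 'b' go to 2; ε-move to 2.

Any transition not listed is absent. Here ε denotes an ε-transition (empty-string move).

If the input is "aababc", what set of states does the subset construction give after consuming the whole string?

Start in {0}.
Read 'a': {0} → {2, 3, 4}.
Read 'a': {2, 3, 4} → {0, 1, 2, 3, 4, 5}.
Read 'b': {0, 1, 2, 3, 4, 5} → {0, 2, 3, 4, 5}.
Read 'a': {0, 2, 3, 4, 5} → {0, 1, 2, 3, 4, 5}.
Read 'b': {0, 1, 2, 3, 4, 5} → {0, 2, 3, 4, 5}.
Read 'c': {0, 2, 3, 4, 5} → {0, 1, 2, 3, 4, 5}.

{0, 1, 2, 3, 4, 5}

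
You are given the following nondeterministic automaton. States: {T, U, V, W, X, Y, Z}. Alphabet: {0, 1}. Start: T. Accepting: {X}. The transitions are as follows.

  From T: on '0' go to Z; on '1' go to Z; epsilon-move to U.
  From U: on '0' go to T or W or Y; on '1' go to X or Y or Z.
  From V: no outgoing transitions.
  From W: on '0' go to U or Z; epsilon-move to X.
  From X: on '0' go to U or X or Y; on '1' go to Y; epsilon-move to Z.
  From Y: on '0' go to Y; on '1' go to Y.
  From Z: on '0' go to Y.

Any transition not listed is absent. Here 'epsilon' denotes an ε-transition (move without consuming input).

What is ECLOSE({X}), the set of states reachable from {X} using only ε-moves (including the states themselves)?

{X, Z}

Begin with {X}.
ε-move X → Z; add Z.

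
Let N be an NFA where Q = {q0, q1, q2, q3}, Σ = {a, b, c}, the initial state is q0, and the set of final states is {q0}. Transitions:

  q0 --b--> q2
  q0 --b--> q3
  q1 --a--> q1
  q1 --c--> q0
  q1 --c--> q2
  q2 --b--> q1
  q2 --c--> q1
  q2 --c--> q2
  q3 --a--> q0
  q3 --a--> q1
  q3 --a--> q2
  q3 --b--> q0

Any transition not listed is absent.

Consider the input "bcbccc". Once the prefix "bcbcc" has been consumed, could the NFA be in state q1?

Start in {q0}.
Read 'b': q0→{q2, q3}; now {q2, q3}.
Read 'c': q2→{q1, q2}, q3→∅; now {q1, q2}.
Read 'b': q1→∅, q2→{q1}; now {q1}.
Read 'c': q1→{q0, q2}; now {q0, q2}.
Read 'c': q0→∅, q2→{q1, q2}; now {q1, q2}.
State q1 is in {q1, q2}.

Yes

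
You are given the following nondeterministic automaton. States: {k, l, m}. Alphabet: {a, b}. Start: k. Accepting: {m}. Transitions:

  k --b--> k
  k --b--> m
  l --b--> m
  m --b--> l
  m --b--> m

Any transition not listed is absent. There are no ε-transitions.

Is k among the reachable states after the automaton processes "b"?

Yes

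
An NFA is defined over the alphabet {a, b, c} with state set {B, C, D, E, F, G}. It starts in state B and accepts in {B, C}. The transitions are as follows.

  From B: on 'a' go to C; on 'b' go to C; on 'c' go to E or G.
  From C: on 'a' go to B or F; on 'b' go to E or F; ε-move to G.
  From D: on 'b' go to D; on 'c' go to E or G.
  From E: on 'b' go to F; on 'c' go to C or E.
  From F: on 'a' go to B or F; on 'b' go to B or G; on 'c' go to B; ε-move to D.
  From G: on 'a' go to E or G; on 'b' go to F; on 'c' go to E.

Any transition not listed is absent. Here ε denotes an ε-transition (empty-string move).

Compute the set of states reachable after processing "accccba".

Start in {B}.
Read 'a': {B} → {C, G}.
Read 'c': {C, G} → {E}.
Read 'c': {E} → {C, E, G}.
Read 'c': {C, E, G} → {C, E, G}.
Read 'c': {C, E, G} → {C, E, G}.
Read 'b': {C, E, G} → {D, E, F}.
Read 'a': {D, E, F} → {B, D, F}.

{B, D, F}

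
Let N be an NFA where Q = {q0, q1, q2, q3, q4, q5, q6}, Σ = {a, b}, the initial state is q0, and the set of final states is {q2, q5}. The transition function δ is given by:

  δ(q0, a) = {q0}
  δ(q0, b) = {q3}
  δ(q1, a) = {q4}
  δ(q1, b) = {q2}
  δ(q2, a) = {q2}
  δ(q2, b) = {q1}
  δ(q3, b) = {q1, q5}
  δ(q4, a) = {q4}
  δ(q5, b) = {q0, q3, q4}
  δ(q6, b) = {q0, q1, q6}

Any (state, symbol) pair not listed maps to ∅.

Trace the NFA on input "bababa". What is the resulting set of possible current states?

Start in {q0}.
Read 'b': {q0} → {q3}.
Read 'a': {q3} → ∅.
The set is empty and remains empty for the remaining 4 symbols.

∅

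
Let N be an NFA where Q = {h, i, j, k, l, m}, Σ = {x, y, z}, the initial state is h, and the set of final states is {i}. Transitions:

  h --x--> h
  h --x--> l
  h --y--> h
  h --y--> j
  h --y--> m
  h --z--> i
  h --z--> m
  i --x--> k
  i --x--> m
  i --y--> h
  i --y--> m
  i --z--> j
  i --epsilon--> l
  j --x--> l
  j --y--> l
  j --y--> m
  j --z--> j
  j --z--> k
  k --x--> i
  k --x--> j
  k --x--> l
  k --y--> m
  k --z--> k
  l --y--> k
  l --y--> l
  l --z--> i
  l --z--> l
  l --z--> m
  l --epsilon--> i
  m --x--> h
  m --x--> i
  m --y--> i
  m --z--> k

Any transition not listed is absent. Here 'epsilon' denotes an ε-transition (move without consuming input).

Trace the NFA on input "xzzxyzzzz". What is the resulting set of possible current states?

Start in {h}.
Read 'x': h→{h, l}; union {h, l}; ε-closure = {h, i, l}.
Read 'z': h→{i, m}, i→{j}, l→{i, l, m}; now {i, j, l, m}.
Read 'z': i→{j}, j→{j, k}, l→{i, l, m}, m→{k}; now {i, j, k, l, m}.
Read 'x': i→{k, m}, j→{l}, k→{i, j, l}, l→∅, m→{h, i}; now {h, i, j, k, l, m}.
Read 'y': h→{h, j, m}, i→{h, m}, j→{l, m}, k→{m}, l→{k, l}, m→{i}; now {h, i, j, k, l, m}.
Read 'z': h→{i, m}, i→{j}, j→{j, k}, k→{k}, l→{i, l, m}, m→{k}; now {i, j, k, l, m}.
Read 'z': i→{j}, j→{j, k}, k→{k}, l→{i, l, m}, m→{k}; now {i, j, k, l, m}.
Read 'z': i→{j}, j→{j, k}, k→{k}, l→{i, l, m}, m→{k}; now {i, j, k, l, m}.
Read 'z': i→{j}, j→{j, k}, k→{k}, l→{i, l, m}, m→{k}; now {i, j, k, l, m}.

{i, j, k, l, m}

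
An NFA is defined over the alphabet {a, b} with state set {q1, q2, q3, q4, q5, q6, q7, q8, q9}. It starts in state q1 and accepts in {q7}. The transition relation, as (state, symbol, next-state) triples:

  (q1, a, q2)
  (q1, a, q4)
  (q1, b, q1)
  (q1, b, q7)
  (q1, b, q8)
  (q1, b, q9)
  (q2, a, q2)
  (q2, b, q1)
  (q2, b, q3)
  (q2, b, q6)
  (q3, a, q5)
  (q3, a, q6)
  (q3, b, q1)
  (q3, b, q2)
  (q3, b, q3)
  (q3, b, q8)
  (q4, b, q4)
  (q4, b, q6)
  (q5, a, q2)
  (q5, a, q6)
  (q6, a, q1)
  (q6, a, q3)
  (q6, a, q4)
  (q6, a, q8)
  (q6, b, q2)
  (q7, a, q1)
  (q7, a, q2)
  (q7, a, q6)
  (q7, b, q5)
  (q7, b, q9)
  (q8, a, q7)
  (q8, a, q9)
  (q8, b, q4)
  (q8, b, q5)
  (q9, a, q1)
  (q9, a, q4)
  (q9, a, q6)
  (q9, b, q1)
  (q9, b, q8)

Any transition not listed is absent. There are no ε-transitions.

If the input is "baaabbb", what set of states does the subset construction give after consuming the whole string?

{q1, q2, q3, q4, q5, q6, q7, q8, q9}

Start in {q1}.
Read 'b': {q1} → {q1, q7, q8, q9}.
Read 'a': {q1, q7, q8, q9} → {q1, q2, q4, q6, q7, q9}.
Read 'a': {q1, q2, q4, q6, q7, q9} → {q1, q2, q3, q4, q6, q8}.
Read 'a': {q1, q2, q3, q4, q6, q8} → {q1, q2, q3, q4, q5, q6, q7, q8, q9}.
Read 'b': {q1, q2, q3, q4, q5, q6, q7, q8, q9} → {q1, q2, q3, q4, q5, q6, q7, q8, q9}.
Read 'b': {q1, q2, q3, q4, q5, q6, q7, q8, q9} → {q1, q2, q3, q4, q5, q6, q7, q8, q9}.
Read 'b': {q1, q2, q3, q4, q5, q6, q7, q8, q9} → {q1, q2, q3, q4, q5, q6, q7, q8, q9}.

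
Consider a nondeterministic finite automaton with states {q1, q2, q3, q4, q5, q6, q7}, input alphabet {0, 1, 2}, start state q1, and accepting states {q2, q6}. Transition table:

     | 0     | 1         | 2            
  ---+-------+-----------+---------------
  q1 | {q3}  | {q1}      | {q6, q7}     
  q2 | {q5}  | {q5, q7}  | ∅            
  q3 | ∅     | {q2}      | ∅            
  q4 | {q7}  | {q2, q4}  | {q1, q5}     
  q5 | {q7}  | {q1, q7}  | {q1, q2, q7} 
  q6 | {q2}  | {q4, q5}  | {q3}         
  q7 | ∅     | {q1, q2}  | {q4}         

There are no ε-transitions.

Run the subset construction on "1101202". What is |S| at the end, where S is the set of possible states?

Start in {q1}.
Read '1': q1→{q1}; now {q1}.
Read '1': q1→{q1}; now {q1}.
Read '0': q1→{q3}; now {q3}.
Read '1': q3→{q2}; now {q2}.
Read '2': q2→∅; now ∅.
The set is empty and remains empty for the remaining 2 symbols.
That set has 0 states.

0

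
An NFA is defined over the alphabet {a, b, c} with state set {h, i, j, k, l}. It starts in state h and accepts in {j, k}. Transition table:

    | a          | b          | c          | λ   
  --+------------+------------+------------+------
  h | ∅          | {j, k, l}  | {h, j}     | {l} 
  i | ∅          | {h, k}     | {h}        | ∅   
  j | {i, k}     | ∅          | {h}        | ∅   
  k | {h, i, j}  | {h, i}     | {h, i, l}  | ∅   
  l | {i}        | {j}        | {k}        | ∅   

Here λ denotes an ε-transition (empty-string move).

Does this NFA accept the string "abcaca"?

Start: ε-closure({h}) = {h, l}.
Read 'a': {h, l} → {i}.
Read 'b': {i} → {h, k, l}.
Read 'c': {h, k, l} → {h, i, j, k, l}.
Read 'a': {h, i, j, k, l} → {h, i, j, k, l}.
Read 'c': {h, i, j, k, l} → {h, i, j, k, l}.
Read 'a': {h, i, j, k, l} → {h, i, j, k, l}.
The final set {h, i, j, k, l} contains the accepting states j, k.

Yes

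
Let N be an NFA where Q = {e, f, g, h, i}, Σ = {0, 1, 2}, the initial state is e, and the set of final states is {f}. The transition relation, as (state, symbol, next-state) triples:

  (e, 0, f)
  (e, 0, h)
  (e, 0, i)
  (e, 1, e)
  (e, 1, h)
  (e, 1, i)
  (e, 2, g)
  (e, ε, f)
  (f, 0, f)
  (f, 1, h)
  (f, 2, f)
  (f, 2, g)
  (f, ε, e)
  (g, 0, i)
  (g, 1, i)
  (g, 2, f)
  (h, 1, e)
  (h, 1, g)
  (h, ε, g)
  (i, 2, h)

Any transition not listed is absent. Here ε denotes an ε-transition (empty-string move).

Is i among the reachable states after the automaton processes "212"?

Start: ε-closure({e}) = {e, f}.
Read '2': {e, f} → {e, f, g}.
Read '1': {e, f, g} → {e, f, g, h, i}.
Read '2': {e, f, g, h, i} → {e, f, g, h}.
State i is not in {e, f, g, h}.

No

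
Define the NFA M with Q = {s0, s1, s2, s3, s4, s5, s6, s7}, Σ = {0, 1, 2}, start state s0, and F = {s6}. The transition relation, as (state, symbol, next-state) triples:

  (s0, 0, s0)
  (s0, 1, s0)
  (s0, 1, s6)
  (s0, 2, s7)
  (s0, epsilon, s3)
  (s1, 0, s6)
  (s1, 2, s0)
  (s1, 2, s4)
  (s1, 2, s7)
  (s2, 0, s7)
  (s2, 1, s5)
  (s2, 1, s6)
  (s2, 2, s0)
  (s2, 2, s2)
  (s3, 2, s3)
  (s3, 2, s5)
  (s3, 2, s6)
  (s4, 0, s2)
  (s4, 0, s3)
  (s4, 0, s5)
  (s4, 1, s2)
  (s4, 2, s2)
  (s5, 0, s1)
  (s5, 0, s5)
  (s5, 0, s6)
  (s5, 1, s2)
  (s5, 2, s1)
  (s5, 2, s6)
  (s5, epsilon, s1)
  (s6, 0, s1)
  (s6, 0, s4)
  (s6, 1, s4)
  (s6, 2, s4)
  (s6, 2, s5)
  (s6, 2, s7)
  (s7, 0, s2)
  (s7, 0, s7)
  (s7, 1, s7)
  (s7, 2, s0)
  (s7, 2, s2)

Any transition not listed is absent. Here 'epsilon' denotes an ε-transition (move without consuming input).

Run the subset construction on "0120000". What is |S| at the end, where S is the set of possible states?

7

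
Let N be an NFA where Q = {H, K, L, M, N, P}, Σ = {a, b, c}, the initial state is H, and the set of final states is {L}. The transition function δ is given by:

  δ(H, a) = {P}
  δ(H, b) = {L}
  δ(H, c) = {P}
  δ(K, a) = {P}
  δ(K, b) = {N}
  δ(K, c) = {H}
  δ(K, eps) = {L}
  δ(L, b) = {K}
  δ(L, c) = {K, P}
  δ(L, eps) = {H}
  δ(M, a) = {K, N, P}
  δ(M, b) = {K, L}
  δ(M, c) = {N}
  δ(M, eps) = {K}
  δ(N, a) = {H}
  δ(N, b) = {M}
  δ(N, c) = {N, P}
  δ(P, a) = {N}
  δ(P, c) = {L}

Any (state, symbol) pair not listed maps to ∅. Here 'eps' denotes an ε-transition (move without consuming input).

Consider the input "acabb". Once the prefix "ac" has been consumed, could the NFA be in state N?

Start in {H}.
Read 'a': {H} → {P}.
Read 'c': {P} → {H, L}.
State N is not in {H, L}.

No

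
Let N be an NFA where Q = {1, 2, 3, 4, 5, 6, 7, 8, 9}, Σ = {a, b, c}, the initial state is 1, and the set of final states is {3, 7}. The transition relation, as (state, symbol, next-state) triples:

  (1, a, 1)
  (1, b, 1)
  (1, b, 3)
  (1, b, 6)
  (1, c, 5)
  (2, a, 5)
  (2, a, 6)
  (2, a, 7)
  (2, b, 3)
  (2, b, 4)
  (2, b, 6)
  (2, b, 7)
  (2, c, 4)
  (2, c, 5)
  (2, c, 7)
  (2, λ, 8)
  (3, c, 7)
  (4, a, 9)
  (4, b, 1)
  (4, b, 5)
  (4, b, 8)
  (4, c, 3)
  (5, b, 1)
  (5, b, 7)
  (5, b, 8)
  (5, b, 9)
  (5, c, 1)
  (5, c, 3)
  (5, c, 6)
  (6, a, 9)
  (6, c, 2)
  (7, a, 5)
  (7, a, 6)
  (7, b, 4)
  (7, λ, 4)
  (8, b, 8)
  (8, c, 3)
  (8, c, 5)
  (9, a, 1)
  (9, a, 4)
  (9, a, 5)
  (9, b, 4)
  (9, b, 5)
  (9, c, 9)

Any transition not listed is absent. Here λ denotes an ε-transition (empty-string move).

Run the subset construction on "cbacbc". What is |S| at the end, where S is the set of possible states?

Start in {1}.
Read 'c': 1→{5}; now {5}.
Read 'b': 5→{1, 7, 8, 9}; union {1, 7, 8, 9}; ε-closure = {1, 4, 7, 8, 9}.
Read 'a': 1→{1}, 4→{9}, 7→{5, 6}, 8→∅, 9→{1, 4, 5}; now {1, 4, 5, 6, 9}.
Read 'c': 1→{5}, 4→{3}, 5→{1, 3, 6}, 6→{2}, 9→{9}; union {1, 2, 3, 5, 6, 9}; ε-closure = {1, 2, 3, 5, 6, 8, 9}.
Read 'b': 1→{1, 3, 6}, 2→{3, 4, 6, 7}, 3→∅, 5→{1, 7, 8, 9}, 6→∅, 8→{8}, 9→{4, 5}; now {1, 3, 4, 5, 6, 7, 8, 9}.
Read 'c': 1→{5}, 3→{7}, 4→{3}, 5→{1, 3, 6}, 6→{2}, 7→∅, 8→{3, 5}, 9→{9}; union {1, 2, 3, 5, 6, 7, 9}; ε-closure = {1, 2, 3, 4, 5, 6, 7, 8, 9}.
That set has 9 states.

9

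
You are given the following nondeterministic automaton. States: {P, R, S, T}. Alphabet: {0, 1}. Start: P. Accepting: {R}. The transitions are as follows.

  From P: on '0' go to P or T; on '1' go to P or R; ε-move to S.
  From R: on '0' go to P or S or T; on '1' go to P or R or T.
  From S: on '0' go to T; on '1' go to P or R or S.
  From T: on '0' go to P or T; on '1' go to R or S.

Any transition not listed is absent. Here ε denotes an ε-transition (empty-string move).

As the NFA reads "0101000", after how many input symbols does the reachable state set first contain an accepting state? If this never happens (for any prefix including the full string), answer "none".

Start: ε-closure({P}) = {P, S}.
Read '0': P→{P, T}, S→{T}; union {P, T}; ε-closure = {P, S, T}.
Read '1': P→{P, R}, S→{P, R, S}, T→{R, S}; now {P, R, S}.
None of the earlier sets intersect F, but {P, R, S} does.

2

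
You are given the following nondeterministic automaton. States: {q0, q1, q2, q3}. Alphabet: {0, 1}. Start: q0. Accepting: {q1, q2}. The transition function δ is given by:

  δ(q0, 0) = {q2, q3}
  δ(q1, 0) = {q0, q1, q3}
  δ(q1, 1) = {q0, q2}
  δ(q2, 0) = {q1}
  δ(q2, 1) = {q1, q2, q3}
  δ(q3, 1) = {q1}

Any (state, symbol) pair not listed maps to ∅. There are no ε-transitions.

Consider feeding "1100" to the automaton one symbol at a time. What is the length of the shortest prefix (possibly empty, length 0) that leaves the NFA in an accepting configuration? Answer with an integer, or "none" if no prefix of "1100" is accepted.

Start in {q0}.
Read '1': q0→∅; now ∅.
The set is empty and remains empty for the remaining 3 symbols.
No reachable set along the way intersects F.

none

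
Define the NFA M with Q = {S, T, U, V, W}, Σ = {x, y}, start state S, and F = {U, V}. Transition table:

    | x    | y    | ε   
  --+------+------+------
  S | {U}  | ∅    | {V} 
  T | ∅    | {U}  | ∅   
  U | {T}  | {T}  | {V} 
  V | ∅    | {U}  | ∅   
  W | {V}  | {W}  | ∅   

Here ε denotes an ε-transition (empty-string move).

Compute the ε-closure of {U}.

{U, V}

Begin with {U}.
ε-move U → V; add V.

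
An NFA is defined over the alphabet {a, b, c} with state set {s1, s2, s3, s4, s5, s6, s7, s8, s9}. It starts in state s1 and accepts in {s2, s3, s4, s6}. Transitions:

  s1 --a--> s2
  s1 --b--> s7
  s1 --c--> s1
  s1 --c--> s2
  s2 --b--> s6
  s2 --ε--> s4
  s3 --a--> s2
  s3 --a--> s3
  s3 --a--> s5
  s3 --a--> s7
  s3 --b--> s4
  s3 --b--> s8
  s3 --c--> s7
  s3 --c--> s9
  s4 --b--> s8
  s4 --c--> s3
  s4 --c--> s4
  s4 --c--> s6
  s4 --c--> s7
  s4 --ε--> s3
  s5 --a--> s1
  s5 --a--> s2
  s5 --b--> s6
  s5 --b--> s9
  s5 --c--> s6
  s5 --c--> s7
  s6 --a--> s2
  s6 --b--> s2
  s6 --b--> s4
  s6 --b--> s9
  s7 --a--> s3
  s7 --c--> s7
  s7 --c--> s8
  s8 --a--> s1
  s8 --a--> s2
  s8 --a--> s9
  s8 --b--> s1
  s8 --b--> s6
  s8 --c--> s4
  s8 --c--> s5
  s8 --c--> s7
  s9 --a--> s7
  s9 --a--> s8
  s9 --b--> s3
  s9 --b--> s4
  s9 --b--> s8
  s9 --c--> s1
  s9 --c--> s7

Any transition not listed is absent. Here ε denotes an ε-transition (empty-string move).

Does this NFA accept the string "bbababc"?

No

Start in {s1}.
Read 'b': s1→{s7}; now {s7}.
Read 'b': s7→∅; now ∅.
The set is empty and remains empty for the remaining 5 symbols.
The final set ∅ contains no accepting state.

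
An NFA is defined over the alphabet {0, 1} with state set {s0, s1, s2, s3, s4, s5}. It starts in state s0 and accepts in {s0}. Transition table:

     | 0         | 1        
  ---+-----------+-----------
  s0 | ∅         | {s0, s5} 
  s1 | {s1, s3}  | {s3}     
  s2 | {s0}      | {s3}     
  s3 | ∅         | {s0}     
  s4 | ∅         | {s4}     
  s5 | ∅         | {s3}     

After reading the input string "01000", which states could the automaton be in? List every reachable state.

∅

Start in {s0}.
Read '0': {s0} → ∅.
The set is empty and remains empty for the remaining 4 symbols.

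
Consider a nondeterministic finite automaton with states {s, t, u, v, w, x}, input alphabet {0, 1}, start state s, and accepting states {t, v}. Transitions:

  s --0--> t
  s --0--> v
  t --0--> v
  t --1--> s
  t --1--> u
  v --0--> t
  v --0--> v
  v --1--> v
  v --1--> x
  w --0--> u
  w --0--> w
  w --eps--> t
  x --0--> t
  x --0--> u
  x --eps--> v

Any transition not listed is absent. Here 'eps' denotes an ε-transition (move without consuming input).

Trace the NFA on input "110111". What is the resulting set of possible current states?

∅

Start in {s}.
Read '1': s→∅; now ∅.
The set is empty and remains empty for the remaining 5 symbols.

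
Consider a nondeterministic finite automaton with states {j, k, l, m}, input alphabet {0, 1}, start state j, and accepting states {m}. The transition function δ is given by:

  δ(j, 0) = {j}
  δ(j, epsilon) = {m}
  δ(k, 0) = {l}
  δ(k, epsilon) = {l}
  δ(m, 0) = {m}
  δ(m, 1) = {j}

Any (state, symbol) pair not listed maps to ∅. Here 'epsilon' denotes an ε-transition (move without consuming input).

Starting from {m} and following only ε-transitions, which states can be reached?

{m}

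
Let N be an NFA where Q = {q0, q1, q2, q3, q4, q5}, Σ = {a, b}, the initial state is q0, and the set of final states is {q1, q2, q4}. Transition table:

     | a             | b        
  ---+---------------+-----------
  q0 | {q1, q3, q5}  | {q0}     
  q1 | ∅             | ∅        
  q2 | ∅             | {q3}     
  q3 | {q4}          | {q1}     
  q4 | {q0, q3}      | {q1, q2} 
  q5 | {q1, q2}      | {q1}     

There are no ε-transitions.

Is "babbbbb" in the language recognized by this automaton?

Start in {q0}.
Read 'b': {q0} → {q0}.
Read 'a': {q0} → {q1, q3, q5}.
Read 'b': {q1, q3, q5} → {q1}.
Read 'b': {q1} → ∅.
The set is empty and remains empty for the remaining 3 symbols.
The final set ∅ contains no accepting state.

No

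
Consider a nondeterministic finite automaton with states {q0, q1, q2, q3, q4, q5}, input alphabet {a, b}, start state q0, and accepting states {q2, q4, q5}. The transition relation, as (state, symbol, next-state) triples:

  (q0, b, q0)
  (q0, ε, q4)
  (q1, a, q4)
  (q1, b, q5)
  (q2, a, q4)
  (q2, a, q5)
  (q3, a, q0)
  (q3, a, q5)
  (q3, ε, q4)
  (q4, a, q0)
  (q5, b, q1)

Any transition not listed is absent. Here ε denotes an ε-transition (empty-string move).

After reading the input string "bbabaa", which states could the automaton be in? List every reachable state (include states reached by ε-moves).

{q0, q4}

Start: ε-closure({q0}) = {q0, q4}.
Read 'b': {q0, q4} → {q0, q4}.
Read 'b': {q0, q4} → {q0, q4}.
Read 'a': {q0, q4} → {q0, q4}.
Read 'b': {q0, q4} → {q0, q4}.
Read 'a': {q0, q4} → {q0, q4}.
Read 'a': {q0, q4} → {q0, q4}.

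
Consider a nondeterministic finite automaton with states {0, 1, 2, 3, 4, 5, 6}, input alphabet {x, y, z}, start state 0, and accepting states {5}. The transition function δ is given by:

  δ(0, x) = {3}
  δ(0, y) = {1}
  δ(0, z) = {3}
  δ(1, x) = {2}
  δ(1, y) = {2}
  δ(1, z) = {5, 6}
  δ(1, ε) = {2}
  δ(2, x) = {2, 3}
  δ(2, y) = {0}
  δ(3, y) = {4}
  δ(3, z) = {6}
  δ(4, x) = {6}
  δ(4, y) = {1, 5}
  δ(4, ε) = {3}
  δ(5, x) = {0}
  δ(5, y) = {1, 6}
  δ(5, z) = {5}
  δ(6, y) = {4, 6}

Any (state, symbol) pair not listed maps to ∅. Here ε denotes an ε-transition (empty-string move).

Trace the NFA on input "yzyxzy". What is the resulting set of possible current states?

Start in {0}.
Read 'y': 0→{1}; union {1}; ε-closure = {1, 2}.
Read 'z': 1→{5, 6}, 2→∅; now {5, 6}.
Read 'y': 5→{1, 6}, 6→{4, 6}; union {1, 4, 6}; ε-closure = {1, 2, 3, 4, 6}.
Read 'x': 1→{2}, 2→{2, 3}, 3→∅, 4→{6}, 6→∅; now {2, 3, 6}.
Read 'z': 2→∅, 3→{6}, 6→∅; now {6}.
Read 'y': 6→{4, 6}; union {4, 6}; ε-closure = {3, 4, 6}.

{3, 4, 6}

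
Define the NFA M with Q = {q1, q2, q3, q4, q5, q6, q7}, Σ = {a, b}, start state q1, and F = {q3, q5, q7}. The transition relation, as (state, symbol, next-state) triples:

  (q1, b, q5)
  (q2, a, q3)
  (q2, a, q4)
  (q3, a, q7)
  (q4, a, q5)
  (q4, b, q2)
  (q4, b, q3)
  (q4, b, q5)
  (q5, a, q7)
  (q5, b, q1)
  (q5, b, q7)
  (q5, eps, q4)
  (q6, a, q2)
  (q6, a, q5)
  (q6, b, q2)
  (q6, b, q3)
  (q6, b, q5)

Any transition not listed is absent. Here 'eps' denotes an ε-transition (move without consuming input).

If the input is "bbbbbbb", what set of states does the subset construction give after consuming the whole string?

Start in {q1}.
Read 'b': q1→{q5}; union {q5}; ε-closure = {q4, q5}.
Read 'b': q4→{q2, q3, q5}, q5→{q1, q7}; union {q1, q2, q3, q5, q7}; ε-closure = {q1, q2, q3, q4, q5, q7}.
Read 'b': q1→{q5}, q2→∅, q3→∅, q4→{q2, q3, q5}, q5→{q1, q7}, q7→∅; union {q1, q2, q3, q5, q7}; ε-closure = {q1, q2, q3, q4, q5, q7}.
Read 'b': q1→{q5}, q2→∅, q3→∅, q4→{q2, q3, q5}, q5→{q1, q7}, q7→∅; union {q1, q2, q3, q5, q7}; ε-closure = {q1, q2, q3, q4, q5, q7}.
Read 'b': q1→{q5}, q2→∅, q3→∅, q4→{q2, q3, q5}, q5→{q1, q7}, q7→∅; union {q1, q2, q3, q5, q7}; ε-closure = {q1, q2, q3, q4, q5, q7}.
Read 'b': q1→{q5}, q2→∅, q3→∅, q4→{q2, q3, q5}, q5→{q1, q7}, q7→∅; union {q1, q2, q3, q5, q7}; ε-closure = {q1, q2, q3, q4, q5, q7}.
Read 'b': q1→{q5}, q2→∅, q3→∅, q4→{q2, q3, q5}, q5→{q1, q7}, q7→∅; union {q1, q2, q3, q5, q7}; ε-closure = {q1, q2, q3, q4, q5, q7}.

{q1, q2, q3, q4, q5, q7}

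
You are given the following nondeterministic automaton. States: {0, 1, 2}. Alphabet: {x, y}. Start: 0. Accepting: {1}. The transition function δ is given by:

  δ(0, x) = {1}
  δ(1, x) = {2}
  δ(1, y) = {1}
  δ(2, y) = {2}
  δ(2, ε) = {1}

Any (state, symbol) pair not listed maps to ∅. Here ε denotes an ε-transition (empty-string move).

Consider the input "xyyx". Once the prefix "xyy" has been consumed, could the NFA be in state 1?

Yes

Start in {0}.
Read 'x': 0→{1}; now {1}.
Read 'y': 1→{1}; now {1}.
Read 'y': 1→{1}; now {1}.
State 1 is in {1}.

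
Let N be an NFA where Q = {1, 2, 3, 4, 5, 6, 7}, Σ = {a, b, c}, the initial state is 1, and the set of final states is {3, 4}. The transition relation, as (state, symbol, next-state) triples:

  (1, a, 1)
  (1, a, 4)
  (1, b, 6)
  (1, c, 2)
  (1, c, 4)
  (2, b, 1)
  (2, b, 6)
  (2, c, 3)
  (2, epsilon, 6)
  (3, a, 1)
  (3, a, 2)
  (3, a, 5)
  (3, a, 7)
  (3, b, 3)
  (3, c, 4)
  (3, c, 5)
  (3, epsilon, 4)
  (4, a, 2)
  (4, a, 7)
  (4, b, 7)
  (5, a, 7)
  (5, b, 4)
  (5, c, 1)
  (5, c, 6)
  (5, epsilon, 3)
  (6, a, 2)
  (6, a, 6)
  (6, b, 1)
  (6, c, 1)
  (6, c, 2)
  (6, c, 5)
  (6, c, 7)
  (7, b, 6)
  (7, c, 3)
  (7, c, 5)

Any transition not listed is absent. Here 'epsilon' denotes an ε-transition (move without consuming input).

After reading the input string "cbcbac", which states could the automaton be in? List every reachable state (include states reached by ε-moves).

Start in {1}.
Read 'c': 1→{2, 4}; union {2, 4}; ε-closure = {2, 4, 6}.
Read 'b': 2→{1, 6}, 4→{7}, 6→{1}; now {1, 6, 7}.
Read 'c': 1→{2, 4}, 6→{1, 2, 5, 7}, 7→{3, 5}; union {1, 2, 3, 4, 5, 7}; ε-closure = {1, 2, 3, 4, 5, 6, 7}.
Read 'b': 1→{6}, 2→{1, 6}, 3→{3}, 4→{7}, 5→{4}, 6→{1}, 7→{6}; now {1, 3, 4, 6, 7}.
Read 'a': 1→{1, 4}, 3→{1, 2, 5, 7}, 4→{2, 7}, 6→{2, 6}, 7→∅; union {1, 2, 4, 5, 6, 7}; ε-closure = {1, 2, 3, 4, 5, 6, 7}.
Read 'c': 1→{2, 4}, 2→{3}, 3→{4, 5}, 4→∅, 5→{1, 6}, 6→{1, 2, 5, 7}, 7→{3, 5}; now {1, 2, 3, 4, 5, 6, 7}.

{1, 2, 3, 4, 5, 6, 7}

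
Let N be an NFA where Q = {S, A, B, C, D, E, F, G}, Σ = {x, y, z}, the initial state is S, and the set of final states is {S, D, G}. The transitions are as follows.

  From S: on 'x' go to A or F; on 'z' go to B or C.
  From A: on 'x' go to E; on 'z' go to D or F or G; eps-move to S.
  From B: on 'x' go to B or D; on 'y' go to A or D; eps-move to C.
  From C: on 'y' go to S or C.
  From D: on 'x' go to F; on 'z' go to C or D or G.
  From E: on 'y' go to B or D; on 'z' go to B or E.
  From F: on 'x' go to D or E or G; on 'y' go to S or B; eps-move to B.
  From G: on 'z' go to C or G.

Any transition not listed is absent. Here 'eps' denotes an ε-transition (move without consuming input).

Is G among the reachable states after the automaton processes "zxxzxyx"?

No

Start in {S}.
Read 'z': S→{B, C}; now {B, C}.
Read 'x': B→{B, D}, C→∅; union {B, D}; ε-closure = {B, C, D}.
Read 'x': B→{B, D}, C→∅, D→{F}; union {B, D, F}; ε-closure = {B, C, D, F}.
Read 'z': B→∅, C→∅, D→{C, D, G}, F→∅; now {C, D, G}.
Read 'x': C→∅, D→{F}, G→∅; union {F}; ε-closure = {B, C, F}.
Read 'y': B→{A, D}, C→{S, C}, F→{S, B}; now {S, A, B, C, D}.
Read 'x': S→{A, F}, A→{E}, B→{B, D}, C→∅, D→{F}; union {A, B, D, E, F}; ε-closure = {S, A, B, C, D, E, F}.
State G is not in {S, A, B, C, D, E, F}.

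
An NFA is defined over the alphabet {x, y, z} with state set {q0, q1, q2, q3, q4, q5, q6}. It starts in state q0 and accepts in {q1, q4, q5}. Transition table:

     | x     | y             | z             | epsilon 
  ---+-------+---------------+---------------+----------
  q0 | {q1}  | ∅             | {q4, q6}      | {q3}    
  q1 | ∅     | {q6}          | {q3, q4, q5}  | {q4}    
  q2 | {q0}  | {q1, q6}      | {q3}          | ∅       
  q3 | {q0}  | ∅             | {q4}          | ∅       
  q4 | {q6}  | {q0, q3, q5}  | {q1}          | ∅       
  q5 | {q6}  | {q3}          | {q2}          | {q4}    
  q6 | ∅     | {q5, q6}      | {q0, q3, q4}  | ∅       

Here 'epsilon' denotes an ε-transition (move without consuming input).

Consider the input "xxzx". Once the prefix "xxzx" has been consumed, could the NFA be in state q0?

Yes

Start: ε-closure({q0}) = {q0, q3}.
Read 'x': {q0, q3} → {q0, q1, q3, q4}.
Read 'x': {q0, q1, q3, q4} → {q0, q1, q3, q4, q6}.
Read 'z': {q0, q1, q3, q4, q6} → {q0, q1, q3, q4, q5, q6}.
Read 'x': {q0, q1, q3, q4, q5, q6} → {q0, q1, q3, q4, q6}.
State q0 is in {q0, q1, q3, q4, q6}.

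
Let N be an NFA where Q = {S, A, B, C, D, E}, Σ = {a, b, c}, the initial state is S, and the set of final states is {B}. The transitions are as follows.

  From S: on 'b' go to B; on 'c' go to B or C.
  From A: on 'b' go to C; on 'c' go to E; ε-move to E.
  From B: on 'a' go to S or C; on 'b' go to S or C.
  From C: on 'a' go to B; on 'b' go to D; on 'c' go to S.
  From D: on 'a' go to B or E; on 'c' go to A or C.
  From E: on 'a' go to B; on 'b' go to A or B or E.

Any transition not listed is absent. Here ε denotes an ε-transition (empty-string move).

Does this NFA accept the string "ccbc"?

Start in {S}.
Read 'c': {S} → {B, C}.
Read 'c': {B, C} → {S}.
Read 'b': {S} → {B}.
Read 'c': {B} → ∅.
The final set ∅ contains no accepting state.

No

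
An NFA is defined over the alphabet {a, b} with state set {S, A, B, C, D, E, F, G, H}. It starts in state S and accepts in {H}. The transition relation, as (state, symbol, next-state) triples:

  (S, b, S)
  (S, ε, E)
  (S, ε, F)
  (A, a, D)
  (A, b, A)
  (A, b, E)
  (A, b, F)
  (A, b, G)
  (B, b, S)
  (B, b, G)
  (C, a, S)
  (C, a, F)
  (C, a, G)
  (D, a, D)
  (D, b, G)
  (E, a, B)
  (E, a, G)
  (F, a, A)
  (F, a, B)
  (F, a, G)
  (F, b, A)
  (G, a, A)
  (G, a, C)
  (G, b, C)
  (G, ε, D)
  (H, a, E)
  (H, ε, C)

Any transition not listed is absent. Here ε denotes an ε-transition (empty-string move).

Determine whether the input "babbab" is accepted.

Start: ε-closure({S}) = {S, E, F}.
Read 'b': {S, E, F} → {S, A, E, F}.
Read 'a': {S, A, E, F} → {A, B, D, G}.
Read 'b': {A, B, D, G} → {S, A, C, D, E, F, G}.
Read 'b': {S, A, C, D, E, F, G} → {S, A, C, D, E, F, G}.
Read 'a': {S, A, C, D, E, F, G} → {S, A, B, C, D, E, F, G}.
Read 'b': {S, A, B, C, D, E, F, G} → {S, A, C, D, E, F, G}.
The final set {S, A, C, D, E, F, G} contains no accepting state.

No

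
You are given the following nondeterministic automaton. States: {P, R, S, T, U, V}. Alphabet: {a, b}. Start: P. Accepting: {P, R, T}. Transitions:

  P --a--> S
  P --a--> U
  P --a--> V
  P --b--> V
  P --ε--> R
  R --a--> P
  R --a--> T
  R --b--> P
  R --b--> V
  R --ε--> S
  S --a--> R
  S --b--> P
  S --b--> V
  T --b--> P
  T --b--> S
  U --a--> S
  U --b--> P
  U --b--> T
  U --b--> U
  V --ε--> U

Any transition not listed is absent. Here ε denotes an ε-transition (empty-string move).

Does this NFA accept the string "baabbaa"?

Start: ε-closure({P}) = {P, R, S}.
Read 'b': P→{V}, R→{P, V}, S→{P, V}; union {P, V}; ε-closure = {P, R, S, U, V}.
Read 'a': P→{S, U, V}, R→{P, T}, S→{R}, U→{S}, V→∅; now {P, R, S, T, U, V}.
Read 'a': P→{S, U, V}, R→{P, T}, S→{R}, T→∅, U→{S}, V→∅; now {P, R, S, T, U, V}.
Read 'b': P→{V}, R→{P, V}, S→{P, V}, T→{P, S}, U→{P, T, U}, V→∅; union {P, S, T, U, V}; ε-closure = {P, R, S, T, U, V}.
Read 'b': P→{V}, R→{P, V}, S→{P, V}, T→{P, S}, U→{P, T, U}, V→∅; union {P, S, T, U, V}; ε-closure = {P, R, S, T, U, V}.
Read 'a': P→{S, U, V}, R→{P, T}, S→{R}, T→∅, U→{S}, V→∅; now {P, R, S, T, U, V}.
Read 'a': P→{S, U, V}, R→{P, T}, S→{R}, T→∅, U→{S}, V→∅; now {P, R, S, T, U, V}.
The final set {P, R, S, T, U, V} contains the accepting states P, R, T.

Yes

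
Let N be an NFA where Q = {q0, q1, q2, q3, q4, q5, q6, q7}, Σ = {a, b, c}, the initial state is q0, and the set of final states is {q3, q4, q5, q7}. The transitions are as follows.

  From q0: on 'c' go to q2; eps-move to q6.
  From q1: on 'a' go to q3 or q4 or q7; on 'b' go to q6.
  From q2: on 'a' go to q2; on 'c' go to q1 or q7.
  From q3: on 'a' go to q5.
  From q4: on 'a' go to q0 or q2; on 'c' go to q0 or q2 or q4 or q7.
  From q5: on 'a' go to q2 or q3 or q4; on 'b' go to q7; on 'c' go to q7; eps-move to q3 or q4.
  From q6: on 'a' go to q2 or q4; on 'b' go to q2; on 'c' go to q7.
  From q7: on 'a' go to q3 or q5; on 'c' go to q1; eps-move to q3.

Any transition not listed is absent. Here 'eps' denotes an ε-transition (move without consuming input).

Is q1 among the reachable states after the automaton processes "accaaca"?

Start: ε-closure({q0}) = {q0, q6}.
Read 'a': {q0, q6} → {q2, q4}.
Read 'c': {q2, q4} → {q0, q1, q2, q3, q4, q6, q7}.
Read 'c': {q0, q1, q2, q3, q4, q6, q7} → {q0, q1, q2, q3, q4, q6, q7}.
Read 'a': {q0, q1, q2, q3, q4, q6, q7} → {q0, q2, q3, q4, q5, q6, q7}.
Read 'a': {q0, q2, q3, q4, q5, q6, q7} → {q0, q2, q3, q4, q5, q6}.
Read 'c': {q0, q2, q3, q4, q5, q6} → {q0, q1, q2, q3, q4, q6, q7}.
Read 'a': {q0, q1, q2, q3, q4, q6, q7} → {q0, q2, q3, q4, q5, q6, q7}.
State q1 is not in {q0, q2, q3, q4, q5, q6, q7}.

No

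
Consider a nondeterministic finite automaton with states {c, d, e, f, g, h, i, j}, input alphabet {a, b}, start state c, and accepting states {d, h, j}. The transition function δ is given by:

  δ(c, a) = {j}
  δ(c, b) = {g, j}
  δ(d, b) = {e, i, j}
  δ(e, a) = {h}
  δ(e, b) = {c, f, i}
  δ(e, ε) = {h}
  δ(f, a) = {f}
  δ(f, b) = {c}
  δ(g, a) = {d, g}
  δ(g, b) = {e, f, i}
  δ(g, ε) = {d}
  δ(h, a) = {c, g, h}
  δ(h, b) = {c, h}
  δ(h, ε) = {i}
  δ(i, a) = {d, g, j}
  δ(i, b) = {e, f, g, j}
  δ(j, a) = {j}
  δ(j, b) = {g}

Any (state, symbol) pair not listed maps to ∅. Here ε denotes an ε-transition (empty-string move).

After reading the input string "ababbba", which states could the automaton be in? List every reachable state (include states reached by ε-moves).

{c, d, f, g, h, i, j}

Start in {c}.
Read 'a': {c} → {j}.
Read 'b': {j} → {d, g}.
Read 'a': {d, g} → {d, g}.
Read 'b': {d, g} → {e, f, h, i, j}.
Read 'b': {e, f, h, i, j} → {c, d, e, f, g, h, i, j}.
Read 'b': {c, d, e, f, g, h, i, j} → {c, d, e, f, g, h, i, j}.
Read 'a': {c, d, e, f, g, h, i, j} → {c, d, f, g, h, i, j}.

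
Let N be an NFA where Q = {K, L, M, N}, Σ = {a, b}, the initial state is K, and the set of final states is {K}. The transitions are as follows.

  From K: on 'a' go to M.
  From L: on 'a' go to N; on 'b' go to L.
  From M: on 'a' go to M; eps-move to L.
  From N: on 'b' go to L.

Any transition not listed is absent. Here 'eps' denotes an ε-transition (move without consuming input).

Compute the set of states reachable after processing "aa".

{L, M, N}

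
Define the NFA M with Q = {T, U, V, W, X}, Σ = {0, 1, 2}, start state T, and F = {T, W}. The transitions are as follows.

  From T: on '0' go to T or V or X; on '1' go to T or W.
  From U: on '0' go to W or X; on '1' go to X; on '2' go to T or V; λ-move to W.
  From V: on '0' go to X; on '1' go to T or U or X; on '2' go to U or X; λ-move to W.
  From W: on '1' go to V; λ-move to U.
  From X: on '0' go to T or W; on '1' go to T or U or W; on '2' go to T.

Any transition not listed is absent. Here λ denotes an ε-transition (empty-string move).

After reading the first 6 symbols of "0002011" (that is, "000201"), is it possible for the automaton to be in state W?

Yes

Start in {T}.
Read '0': T→{T, V, X}; union {T, V, X}; ε-closure = {T, U, V, W, X}.
Read '0': T→{T, V, X}, U→{W, X}, V→{X}, W→∅, X→{T, W}; union {T, V, W, X}; ε-closure = {T, U, V, W, X}.
Read '0': T→{T, V, X}, U→{W, X}, V→{X}, W→∅, X→{T, W}; union {T, V, W, X}; ε-closure = {T, U, V, W, X}.
Read '2': T→∅, U→{T, V}, V→{U, X}, W→∅, X→{T}; union {T, U, V, X}; ε-closure = {T, U, V, W, X}.
Read '0': T→{T, V, X}, U→{W, X}, V→{X}, W→∅, X→{T, W}; union {T, V, W, X}; ε-closure = {T, U, V, W, X}.
Read '1': T→{T, W}, U→{X}, V→{T, U, X}, W→{V}, X→{T, U, W}; now {T, U, V, W, X}.
State W is in {T, U, V, W, X}.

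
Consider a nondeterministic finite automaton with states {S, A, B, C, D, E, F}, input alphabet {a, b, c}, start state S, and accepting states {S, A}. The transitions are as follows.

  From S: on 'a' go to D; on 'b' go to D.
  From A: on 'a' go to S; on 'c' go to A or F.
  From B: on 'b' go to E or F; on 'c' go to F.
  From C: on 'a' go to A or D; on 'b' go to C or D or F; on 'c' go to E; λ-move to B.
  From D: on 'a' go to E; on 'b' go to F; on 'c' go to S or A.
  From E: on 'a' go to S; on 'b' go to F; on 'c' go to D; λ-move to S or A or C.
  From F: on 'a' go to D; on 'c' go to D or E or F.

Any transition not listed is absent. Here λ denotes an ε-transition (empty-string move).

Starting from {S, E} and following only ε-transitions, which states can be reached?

Begin with {S, E}.
ε-move E → A; add A.
ε-move E → C; add C.
ε-move C → B; add B.

{S, A, B, C, E}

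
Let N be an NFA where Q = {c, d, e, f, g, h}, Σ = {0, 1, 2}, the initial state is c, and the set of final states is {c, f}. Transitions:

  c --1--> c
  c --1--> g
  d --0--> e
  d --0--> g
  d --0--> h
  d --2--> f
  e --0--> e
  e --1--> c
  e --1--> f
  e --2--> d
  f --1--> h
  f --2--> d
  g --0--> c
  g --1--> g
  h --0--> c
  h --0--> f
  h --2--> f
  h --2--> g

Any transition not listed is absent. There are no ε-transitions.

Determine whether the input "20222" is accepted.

No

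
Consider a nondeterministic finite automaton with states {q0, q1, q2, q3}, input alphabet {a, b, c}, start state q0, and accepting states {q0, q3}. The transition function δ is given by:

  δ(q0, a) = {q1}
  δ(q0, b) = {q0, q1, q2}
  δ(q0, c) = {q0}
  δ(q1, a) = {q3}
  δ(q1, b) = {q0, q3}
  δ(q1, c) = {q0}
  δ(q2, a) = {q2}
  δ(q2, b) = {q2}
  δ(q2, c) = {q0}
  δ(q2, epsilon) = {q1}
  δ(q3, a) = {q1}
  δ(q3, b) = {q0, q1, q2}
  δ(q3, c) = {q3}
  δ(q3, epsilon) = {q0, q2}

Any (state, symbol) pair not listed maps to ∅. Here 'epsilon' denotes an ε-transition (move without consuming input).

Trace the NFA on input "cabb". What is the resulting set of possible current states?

Start in {q0}.
Read 'c': q0→{q0}; now {q0}.
Read 'a': q0→{q1}; now {q1}.
Read 'b': q1→{q0, q3}; union {q0, q3}; ε-closure = {q0, q1, q2, q3}.
Read 'b': q0→{q0, q1, q2}, q1→{q0, q3}, q2→{q2}, q3→{q0, q1, q2}; now {q0, q1, q2, q3}.

{q0, q1, q2, q3}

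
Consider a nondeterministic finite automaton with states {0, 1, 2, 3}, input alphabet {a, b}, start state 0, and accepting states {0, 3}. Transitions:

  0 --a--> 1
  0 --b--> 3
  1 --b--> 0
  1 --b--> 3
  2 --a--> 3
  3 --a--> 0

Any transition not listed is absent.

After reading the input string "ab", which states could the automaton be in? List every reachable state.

Start in {0}.
Read 'a': 0→{1}; now {1}.
Read 'b': 1→{0, 3}; now {0, 3}.

{0, 3}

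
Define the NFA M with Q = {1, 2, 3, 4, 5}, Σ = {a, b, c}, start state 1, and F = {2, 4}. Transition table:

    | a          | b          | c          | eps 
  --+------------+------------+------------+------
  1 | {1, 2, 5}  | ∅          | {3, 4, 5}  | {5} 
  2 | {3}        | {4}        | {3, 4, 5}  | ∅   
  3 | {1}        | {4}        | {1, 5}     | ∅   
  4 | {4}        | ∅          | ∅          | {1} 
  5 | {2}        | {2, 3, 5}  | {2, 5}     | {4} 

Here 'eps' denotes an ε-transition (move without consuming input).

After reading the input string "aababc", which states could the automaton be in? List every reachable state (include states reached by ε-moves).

Start: ε-closure({1}) = {1, 4, 5}.
Read 'a': 1→{1, 2, 5}, 4→{4}, 5→{2}; now {1, 2, 4, 5}.
Read 'a': 1→{1, 2, 5}, 2→{3}, 4→{4}, 5→{2}; now {1, 2, 3, 4, 5}.
Read 'b': 1→∅, 2→{4}, 3→{4}, 4→∅, 5→{2, 3, 5}; union {2, 3, 4, 5}; ε-closure = {1, 2, 3, 4, 5}.
Read 'a': 1→{1, 2, 5}, 2→{3}, 3→{1}, 4→{4}, 5→{2}; now {1, 2, 3, 4, 5}.
Read 'b': 1→∅, 2→{4}, 3→{4}, 4→∅, 5→{2, 3, 5}; union {2, 3, 4, 5}; ε-closure = {1, 2, 3, 4, 5}.
Read 'c': 1→{3, 4, 5}, 2→{3, 4, 5}, 3→{1, 5}, 4→∅, 5→{2, 5}; now {1, 2, 3, 4, 5}.

{1, 2, 3, 4, 5}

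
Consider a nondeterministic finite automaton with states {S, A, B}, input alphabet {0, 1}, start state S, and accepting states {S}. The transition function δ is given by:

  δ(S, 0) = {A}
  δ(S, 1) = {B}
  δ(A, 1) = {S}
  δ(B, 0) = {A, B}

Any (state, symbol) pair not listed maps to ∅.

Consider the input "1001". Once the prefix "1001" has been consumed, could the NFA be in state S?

Yes

Start in {S}.
Read '1': {S} → {B}.
Read '0': {B} → {A, B}.
Read '0': {A, B} → {A, B}.
Read '1': {A, B} → {S}.
State S is in {S}.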